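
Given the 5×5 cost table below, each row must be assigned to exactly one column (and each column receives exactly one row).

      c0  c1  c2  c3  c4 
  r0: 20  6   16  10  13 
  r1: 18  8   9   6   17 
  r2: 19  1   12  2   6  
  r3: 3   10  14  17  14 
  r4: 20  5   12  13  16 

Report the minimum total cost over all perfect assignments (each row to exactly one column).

optimal assignment: row0→col4 (cost 13), row1→col2 (cost 9), row2→col3 (cost 2), row3→col0 (cost 3), row4→col1 (cost 5)
total = 13 + 9 + 2 + 3 + 5 = 32

Minimum assignment cost: 32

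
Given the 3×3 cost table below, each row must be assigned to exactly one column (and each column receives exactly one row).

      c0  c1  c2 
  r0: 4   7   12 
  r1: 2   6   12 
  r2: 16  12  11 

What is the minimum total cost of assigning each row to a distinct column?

Minimum assignment cost: 20

optimal assignment: row0→col1 (cost 7), row1→col0 (cost 2), row2→col2 (cost 11)
total = 7 + 2 + 11 = 20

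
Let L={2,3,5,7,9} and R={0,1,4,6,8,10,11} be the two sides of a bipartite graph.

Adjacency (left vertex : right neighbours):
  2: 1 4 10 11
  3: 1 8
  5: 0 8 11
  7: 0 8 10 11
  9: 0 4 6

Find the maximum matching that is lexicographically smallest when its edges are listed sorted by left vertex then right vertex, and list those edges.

|M| = 5 (so the lex-smallest maximum matching has 5 edges)
process left vertices in ascending order; for each, take the smallest-labelled available neighbour that still permits 5 edges overall, or leave it unmatched if none does
lex-smallest matching: {2-1, 3-8, 5-0, 7-10, 9-4}

Lex-smallest maximum matching: {(2,1), (3,8), (5,0), (7,10), (9,4)}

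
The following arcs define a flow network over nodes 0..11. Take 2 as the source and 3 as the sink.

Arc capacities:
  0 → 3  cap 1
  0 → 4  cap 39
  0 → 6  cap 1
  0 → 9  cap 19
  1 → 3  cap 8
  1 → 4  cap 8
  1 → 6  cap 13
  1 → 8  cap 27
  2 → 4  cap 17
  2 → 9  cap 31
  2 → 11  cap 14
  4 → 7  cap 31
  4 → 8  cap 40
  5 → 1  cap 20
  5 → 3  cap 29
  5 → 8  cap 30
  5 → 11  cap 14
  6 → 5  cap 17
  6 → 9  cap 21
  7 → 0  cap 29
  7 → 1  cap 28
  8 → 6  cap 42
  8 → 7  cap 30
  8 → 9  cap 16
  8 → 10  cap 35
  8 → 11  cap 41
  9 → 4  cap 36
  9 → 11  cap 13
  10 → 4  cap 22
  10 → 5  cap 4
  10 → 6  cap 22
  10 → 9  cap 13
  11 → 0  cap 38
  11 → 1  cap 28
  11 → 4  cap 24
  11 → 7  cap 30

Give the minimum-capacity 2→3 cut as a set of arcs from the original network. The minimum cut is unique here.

Min-cut arcs: {(0,3), (1,3), (6,5), (10,5)} (total capacity 30)

augment #1: 2→11→0→3 push 1
augment #2: 2→11→1→3 push 8
augment #3: 2→4→8→6→5→3 push 17
augment #4: 2→9→4→8→10→5→3 push 4
max flow = 30; residual-reachable set from 2 gives S-side
cut edges (S→T): {(0,3), (1,3), (6,5), (10,5)} total cap 30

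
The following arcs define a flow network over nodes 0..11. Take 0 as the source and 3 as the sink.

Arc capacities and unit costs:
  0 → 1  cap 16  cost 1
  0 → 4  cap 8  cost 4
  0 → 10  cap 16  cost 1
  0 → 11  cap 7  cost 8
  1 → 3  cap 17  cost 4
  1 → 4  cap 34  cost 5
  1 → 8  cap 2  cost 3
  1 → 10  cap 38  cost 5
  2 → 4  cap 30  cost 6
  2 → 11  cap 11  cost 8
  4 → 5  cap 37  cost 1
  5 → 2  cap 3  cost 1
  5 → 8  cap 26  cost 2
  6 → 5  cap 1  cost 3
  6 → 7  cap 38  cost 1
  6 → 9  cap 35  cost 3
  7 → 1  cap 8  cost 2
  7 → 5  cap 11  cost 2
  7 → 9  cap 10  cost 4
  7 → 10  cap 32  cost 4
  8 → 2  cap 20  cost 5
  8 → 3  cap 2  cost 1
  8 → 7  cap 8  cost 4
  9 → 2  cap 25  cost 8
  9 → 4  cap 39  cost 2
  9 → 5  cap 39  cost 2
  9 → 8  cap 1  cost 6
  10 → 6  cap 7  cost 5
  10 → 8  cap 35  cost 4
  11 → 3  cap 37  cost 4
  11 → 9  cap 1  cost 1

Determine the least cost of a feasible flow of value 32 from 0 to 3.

Minimum cost for 32 units: 309

shortest-cost path #1: 0→1→3 push 16 @ unit cost 5 (adds 80)
shortest-cost path #2: 0→10→8→3 push 2 @ unit cost 6 (adds 12)
shortest-cost path #3: 0→11→3 push 7 @ unit cost 12 (adds 84)
shortest-cost path #4: 0→10→6→7→1→3 push 1 @ unit cost 13 (adds 13)
shortest-cost path #5: 0→4→5→2→11→3 push 3 @ unit cost 18 (adds 54)
shortest-cost path #6: 0→10→8→2→11→3 push 3 @ unit cost 22 (adds 66)
total cost = 309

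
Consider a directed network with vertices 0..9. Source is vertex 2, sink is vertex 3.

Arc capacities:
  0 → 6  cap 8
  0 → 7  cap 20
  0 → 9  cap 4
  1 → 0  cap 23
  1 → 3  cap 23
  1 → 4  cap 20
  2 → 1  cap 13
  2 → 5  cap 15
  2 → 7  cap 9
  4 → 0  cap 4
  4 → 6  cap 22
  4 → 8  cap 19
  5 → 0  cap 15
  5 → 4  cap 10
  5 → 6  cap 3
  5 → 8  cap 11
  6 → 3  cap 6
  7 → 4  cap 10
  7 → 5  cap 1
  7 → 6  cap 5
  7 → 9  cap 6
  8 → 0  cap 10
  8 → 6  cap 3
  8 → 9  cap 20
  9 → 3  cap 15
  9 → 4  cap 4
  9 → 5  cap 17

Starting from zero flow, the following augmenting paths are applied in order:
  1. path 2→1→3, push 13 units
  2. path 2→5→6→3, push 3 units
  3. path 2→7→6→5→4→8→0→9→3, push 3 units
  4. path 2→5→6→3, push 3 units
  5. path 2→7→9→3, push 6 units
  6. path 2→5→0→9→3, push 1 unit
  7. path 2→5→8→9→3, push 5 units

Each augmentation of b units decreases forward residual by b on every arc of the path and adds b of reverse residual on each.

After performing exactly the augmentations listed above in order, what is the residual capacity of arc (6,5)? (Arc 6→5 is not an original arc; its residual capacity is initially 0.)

after path 1 (2→1→3, push 13): res(6,5)=0
after path 2 (2→5→6→3, push 3): res(6,5)=3
after path 3 (2→7→6→5→4→8→0→9→3, push 3): res(6,5)=0
after path 4 (2→5→6→3, push 3): res(6,5)=3
after path 5 (2→7→9→3, push 6): res(6,5)=3
after path 6 (2→5→0→9→3, push 1): res(6,5)=3
after path 7 (2→5→8→9→3, push 5): res(6,5)=3

Residual capacity of (6,5): 3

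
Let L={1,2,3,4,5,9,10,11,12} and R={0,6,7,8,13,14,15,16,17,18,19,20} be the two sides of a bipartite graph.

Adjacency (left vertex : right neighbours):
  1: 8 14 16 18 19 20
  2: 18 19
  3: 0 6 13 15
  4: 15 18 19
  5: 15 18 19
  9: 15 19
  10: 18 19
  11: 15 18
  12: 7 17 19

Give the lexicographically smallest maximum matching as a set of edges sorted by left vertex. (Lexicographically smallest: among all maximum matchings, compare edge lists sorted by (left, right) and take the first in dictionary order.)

|M| = 6 (so the lex-smallest maximum matching has 6 edges)
process left vertices in ascending order; for each, take the smallest-labelled available neighbour that still permits 6 edges overall, or leave it unmatched if none does
lex-smallest matching: {1-8, 2-18, 3-0, 4-15, 5-19, 12-7}

Lex-smallest maximum matching: {(1,8), (2,18), (3,0), (4,15), (5,19), (12,7)}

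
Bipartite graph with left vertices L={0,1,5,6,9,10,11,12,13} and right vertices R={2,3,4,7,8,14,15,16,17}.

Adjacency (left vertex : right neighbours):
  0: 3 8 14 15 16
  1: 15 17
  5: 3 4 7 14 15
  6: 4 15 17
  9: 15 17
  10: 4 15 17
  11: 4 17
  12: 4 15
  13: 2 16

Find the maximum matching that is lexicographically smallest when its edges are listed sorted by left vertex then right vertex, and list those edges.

|M| = 6 (so the lex-smallest maximum matching has 6 edges)
process left vertices in ascending order; for each, take the smallest-labelled available neighbour that still permits 6 edges overall, or leave it unmatched if none does
lex-smallest matching: {0-3, 1-15, 5-7, 6-4, 9-17, 13-2}

Lex-smallest maximum matching: {(0,3), (1,15), (5,7), (6,4), (9,17), (13,2)}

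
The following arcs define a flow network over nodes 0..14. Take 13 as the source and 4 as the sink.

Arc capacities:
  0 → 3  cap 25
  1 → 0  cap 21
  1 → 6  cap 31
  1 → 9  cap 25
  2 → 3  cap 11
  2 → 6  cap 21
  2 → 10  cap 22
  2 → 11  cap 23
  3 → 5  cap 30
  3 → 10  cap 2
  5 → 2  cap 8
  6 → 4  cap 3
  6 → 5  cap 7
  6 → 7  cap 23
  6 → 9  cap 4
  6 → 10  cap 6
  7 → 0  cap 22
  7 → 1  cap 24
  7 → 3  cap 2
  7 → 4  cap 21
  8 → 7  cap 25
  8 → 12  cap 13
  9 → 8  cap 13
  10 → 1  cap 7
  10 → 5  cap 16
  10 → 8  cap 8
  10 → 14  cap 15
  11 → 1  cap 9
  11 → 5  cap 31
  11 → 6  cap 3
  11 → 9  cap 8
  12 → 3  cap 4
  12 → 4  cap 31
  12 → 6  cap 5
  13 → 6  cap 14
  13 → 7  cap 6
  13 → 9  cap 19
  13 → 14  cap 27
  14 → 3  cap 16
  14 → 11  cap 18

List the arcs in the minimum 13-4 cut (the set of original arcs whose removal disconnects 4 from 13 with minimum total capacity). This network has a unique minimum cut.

Min-cut arcs: {(6,4), (7,4), (8,12)} (total capacity 37)

augment #1: 13→6→4 push 3
augment #2: 13→7→4 push 6
augment #3: 13→6→7→4 push 11
augment #4: 13→9→8→7→4 push 4
augment #5: 13→9→8→12→4 push 9
augment #6: 13→14→3→10→8→12→4 push 2
augment #7: 13→14→11→6→7→8→12→4 push 2
max flow = 37; residual-reachable set from 13 gives S-side
cut edges (S→T): {(6,4), (7,4), (8,12)} total cap 37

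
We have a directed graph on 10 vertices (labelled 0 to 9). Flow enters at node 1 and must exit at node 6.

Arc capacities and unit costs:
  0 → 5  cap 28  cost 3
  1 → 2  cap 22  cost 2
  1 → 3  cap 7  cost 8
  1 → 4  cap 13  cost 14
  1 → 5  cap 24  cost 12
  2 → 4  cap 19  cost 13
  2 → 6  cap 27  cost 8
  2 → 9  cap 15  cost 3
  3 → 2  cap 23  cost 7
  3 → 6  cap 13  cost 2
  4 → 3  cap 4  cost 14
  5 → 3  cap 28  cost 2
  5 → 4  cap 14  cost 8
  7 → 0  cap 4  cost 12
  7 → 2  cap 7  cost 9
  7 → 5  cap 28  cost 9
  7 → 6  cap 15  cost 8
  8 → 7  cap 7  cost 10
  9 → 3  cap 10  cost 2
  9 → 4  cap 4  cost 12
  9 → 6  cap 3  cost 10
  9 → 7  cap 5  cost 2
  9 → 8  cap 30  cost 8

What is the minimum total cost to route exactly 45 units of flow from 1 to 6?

shortest-cost path #1: 1→2→9→3→6 push 10 @ unit cost 9 (adds 90)
shortest-cost path #2: 1→2→6 push 12 @ unit cost 10 (adds 120)
shortest-cost path #3: 1→3→6 push 3 @ unit cost 10 (adds 30)
shortest-cost path #4: 1→3→9→2→6 push 4 @ unit cost 11 (adds 44)
shortest-cost path #5: 1→5→3→9→2→6 push 6 @ unit cost 17 (adds 102)
shortest-cost path #6: 1→5→3→2→6 push 5 @ unit cost 29 (adds 145)
shortest-cost path #7: 1→5→3→2→9→6 push 3 @ unit cost 34 (adds 102)
shortest-cost path #8: 1→5→3→2→9→7→6 push 2 @ unit cost 34 (adds 68)
total cost = 701

Minimum cost for 45 units: 701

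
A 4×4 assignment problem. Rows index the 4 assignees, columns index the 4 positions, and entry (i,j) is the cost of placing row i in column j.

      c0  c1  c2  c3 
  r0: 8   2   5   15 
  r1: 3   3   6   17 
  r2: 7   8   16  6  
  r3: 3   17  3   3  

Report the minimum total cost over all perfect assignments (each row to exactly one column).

Minimum assignment cost: 14

optimal assignment: row0→col1 (cost 2), row1→col0 (cost 3), row2→col3 (cost 6), row3→col2 (cost 3)
total = 2 + 3 + 6 + 3 = 14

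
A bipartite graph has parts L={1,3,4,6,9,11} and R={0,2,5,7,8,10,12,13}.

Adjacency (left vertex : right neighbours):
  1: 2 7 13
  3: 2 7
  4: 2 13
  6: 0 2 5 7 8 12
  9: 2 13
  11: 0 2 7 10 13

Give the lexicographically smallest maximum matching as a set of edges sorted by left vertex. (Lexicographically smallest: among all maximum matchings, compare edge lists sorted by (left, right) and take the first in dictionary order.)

|M| = 5 (so the lex-smallest maximum matching has 5 edges)
process left vertices in ascending order; for each, take the smallest-labelled available neighbour that still permits 5 edges overall, or leave it unmatched if none does
lex-smallest matching: {1-2, 3-7, 4-13, 6-0, 11-10}

Lex-smallest maximum matching: {(1,2), (3,7), (4,13), (6,0), (11,10)}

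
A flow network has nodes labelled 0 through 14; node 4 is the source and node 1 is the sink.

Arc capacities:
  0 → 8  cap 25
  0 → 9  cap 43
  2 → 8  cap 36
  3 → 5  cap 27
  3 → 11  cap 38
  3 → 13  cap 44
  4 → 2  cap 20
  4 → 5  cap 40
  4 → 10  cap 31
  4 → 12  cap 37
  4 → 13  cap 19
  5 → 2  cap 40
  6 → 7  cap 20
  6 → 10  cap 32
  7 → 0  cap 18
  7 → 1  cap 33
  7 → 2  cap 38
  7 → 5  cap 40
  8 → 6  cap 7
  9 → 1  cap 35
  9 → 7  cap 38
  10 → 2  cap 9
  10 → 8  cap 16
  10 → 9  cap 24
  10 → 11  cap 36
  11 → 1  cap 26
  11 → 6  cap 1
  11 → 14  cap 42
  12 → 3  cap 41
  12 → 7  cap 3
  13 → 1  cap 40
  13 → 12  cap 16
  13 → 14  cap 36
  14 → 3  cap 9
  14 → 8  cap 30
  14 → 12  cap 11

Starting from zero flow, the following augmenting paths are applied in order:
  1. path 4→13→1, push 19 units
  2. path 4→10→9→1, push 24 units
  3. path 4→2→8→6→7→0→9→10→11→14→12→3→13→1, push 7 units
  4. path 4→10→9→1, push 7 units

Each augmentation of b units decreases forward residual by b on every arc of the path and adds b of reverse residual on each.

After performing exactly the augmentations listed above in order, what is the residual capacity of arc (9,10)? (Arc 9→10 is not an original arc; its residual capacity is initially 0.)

after path 1 (4→13→1, push 19): res(9,10)=0
after path 2 (4→10→9→1, push 24): res(9,10)=24
after path 3 (4→2→8→6→7→0→9→10→11→14→12→3→13→1, push 7): res(9,10)=17
after path 4 (4→10→9→1, push 7): res(9,10)=24

Residual capacity of (9,10): 24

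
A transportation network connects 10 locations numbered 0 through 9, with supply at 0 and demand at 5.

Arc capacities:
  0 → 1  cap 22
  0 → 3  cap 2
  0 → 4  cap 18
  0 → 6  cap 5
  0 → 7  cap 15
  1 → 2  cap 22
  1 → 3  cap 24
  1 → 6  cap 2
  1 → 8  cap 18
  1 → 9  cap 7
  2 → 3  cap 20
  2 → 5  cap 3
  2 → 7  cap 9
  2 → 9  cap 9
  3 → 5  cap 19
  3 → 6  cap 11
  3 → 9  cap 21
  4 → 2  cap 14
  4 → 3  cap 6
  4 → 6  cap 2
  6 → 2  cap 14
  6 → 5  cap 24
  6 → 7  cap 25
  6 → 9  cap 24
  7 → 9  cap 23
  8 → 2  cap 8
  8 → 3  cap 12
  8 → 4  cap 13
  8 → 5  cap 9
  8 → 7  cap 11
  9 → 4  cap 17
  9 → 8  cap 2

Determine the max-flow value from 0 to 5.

Maximum flow value: 51

augment #1: 0→3→5 bottleneck 2, total now 2
augment #2: 0→6→5 bottleneck 5, total now 7
augment #3: 0→1→2→5 bottleneck 3, total now 10
augment #4: 0→1→3→5 bottleneck 17, total now 27
augment #5: 0→1→6→5 bottleneck 2, total now 29
augment #6: 0→4→6→5 bottleneck 2, total now 31
augment #7: 0→4→3→6→5 bottleneck 6, total now 37
augment #8: 0→7→9→8→5 bottleneck 2, total now 39
augment #9: 0→4→2→1→8→5 bottleneck 3, total now 42
augment #10: 0→4→2→3→6→5 bottleneck 5, total now 47
augment #11: 0→4→2→3→1→8→5 bottleneck 2, total now 49
augment #12: 0→7→9→4→2→3→1→8→5 bottleneck 2, total now 51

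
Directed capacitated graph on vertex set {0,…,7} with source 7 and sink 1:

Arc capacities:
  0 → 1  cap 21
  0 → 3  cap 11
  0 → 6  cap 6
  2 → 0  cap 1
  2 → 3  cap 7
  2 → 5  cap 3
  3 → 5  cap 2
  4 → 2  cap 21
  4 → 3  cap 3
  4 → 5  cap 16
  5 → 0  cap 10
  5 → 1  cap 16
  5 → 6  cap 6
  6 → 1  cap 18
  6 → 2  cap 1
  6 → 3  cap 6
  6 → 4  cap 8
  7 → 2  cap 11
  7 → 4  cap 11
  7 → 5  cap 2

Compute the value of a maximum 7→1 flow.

augment #1: 7→5→1 bottleneck 2, total now 2
augment #2: 7→2→0→1 bottleneck 1, total now 3
augment #3: 7→2→5→1 bottleneck 3, total now 6
augment #4: 7→4→5→1 bottleneck 11, total now 17
augment #5: 7→2→3→5→0→1 bottleneck 2, total now 19

Maximum flow value: 19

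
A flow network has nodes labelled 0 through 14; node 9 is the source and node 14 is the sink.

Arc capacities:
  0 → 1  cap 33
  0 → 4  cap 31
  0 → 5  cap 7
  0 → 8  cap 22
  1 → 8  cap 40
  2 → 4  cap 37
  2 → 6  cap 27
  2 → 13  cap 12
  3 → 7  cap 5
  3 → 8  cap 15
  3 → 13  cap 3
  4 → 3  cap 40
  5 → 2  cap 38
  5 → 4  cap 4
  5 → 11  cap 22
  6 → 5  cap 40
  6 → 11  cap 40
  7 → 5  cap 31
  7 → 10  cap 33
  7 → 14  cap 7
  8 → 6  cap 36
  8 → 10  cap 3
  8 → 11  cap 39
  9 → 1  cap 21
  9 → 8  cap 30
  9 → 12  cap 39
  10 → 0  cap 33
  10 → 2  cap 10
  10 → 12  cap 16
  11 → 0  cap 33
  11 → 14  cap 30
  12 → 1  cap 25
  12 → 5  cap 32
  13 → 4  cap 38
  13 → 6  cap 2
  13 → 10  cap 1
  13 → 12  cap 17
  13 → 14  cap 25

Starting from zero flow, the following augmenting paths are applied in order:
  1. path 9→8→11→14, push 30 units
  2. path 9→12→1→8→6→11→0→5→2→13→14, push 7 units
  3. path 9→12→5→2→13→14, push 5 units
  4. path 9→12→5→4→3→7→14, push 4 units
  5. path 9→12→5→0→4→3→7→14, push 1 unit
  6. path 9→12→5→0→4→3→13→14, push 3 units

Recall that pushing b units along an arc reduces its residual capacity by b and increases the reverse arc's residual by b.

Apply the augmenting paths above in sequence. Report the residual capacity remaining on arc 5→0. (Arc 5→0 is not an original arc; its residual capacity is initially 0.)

Residual capacity of (5,0): 3

after path 1 (9→8→11→14, push 30): res(5,0)=0
after path 2 (9→12→1→8→6→11→0→5→2→13→14, push 7): res(5,0)=7
after path 3 (9→12→5→2→13→14, push 5): res(5,0)=7
after path 4 (9→12→5→4→3→7→14, push 4): res(5,0)=7
after path 5 (9→12→5→0→4→3→7→14, push 1): res(5,0)=6
after path 6 (9→12→5→0→4→3→13→14, push 3): res(5,0)=3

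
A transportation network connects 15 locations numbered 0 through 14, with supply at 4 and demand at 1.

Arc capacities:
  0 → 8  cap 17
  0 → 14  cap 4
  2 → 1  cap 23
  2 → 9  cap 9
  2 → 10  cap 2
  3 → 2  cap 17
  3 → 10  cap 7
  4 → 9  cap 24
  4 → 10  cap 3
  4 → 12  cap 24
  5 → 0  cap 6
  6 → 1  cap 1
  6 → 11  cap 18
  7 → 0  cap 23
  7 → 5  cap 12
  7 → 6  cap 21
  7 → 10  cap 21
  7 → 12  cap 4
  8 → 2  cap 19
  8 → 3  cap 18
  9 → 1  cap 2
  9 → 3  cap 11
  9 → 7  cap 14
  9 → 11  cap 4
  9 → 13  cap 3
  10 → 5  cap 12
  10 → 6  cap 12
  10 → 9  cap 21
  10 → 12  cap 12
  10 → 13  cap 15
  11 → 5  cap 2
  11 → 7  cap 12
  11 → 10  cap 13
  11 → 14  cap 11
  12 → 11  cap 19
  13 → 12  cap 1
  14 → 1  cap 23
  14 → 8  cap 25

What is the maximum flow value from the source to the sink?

Maximum flow value: 41

augment #1: 4→9→1 bottleneck 2, total now 2
augment #2: 4→10→6→1 bottleneck 1, total now 3
augment #3: 4→9→3→2→1 bottleneck 11, total now 14
augment #4: 4→9→11→14→1 bottleneck 4, total now 18
augment #5: 4→12→11→14→1 bottleneck 7, total now 25
augment #6: 4→9→7→0→14→1 bottleneck 4, total now 29
augment #7: 4→9→7→0→8→2→1 bottleneck 3, total now 32
augment #8: 4→10→5→0→8→2→1 bottleneck 2, total now 34
augment #9: 4→12→11→5→0→8→2→1 bottleneck 2, total now 36
augment #10: 4→12→11→7→0→8→2→1 bottleneck 5, total now 41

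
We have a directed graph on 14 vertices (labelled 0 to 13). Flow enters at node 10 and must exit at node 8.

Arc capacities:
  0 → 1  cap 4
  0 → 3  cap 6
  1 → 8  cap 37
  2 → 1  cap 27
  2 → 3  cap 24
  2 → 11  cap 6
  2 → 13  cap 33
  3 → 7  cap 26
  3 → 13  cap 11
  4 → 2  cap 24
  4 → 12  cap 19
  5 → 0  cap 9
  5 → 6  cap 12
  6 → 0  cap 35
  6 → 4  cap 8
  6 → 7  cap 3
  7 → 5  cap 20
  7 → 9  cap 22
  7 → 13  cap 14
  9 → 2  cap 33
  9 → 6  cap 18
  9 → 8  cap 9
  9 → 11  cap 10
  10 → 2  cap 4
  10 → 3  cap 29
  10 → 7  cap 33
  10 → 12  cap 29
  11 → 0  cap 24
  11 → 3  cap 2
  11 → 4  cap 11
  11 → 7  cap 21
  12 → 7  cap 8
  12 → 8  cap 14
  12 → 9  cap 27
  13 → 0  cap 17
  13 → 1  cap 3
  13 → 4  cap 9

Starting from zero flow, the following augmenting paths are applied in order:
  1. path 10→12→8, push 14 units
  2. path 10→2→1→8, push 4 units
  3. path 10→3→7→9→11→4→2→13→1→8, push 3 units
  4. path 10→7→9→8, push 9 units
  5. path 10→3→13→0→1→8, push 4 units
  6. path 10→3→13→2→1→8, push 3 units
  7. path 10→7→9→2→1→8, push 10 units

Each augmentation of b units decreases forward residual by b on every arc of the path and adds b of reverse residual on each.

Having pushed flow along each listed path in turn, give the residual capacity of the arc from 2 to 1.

Residual capacity of (2,1): 10

after path 1 (10→12→8, push 14): res(2,1)=27
after path 2 (10→2→1→8, push 4): res(2,1)=23
after path 3 (10→3→7→9→11→4→2→13→1→8, push 3): res(2,1)=23
after path 4 (10→7→9→8, push 9): res(2,1)=23
after path 5 (10→3→13→0→1→8, push 4): res(2,1)=23
after path 6 (10→3→13→2→1→8, push 3): res(2,1)=20
after path 7 (10→7→9→2→1→8, push 10): res(2,1)=10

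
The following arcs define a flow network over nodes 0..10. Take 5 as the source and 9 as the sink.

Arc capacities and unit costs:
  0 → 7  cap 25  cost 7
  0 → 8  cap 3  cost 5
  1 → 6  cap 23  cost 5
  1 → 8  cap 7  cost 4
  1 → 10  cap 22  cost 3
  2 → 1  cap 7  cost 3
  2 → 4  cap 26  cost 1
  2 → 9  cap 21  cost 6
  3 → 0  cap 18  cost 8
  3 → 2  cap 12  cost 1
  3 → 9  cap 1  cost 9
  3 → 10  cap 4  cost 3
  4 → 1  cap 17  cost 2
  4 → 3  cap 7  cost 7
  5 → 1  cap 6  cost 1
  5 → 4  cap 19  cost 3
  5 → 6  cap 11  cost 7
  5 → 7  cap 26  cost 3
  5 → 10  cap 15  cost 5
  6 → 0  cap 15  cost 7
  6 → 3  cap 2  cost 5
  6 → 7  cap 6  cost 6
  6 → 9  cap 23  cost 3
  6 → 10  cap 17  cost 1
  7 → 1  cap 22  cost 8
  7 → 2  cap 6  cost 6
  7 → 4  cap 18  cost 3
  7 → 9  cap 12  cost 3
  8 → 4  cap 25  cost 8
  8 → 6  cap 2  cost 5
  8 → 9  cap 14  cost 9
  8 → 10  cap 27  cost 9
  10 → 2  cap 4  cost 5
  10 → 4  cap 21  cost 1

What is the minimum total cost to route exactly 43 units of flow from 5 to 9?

shortest-cost path #1: 5→7→9 push 12 @ unit cost 6 (adds 72)
shortest-cost path #2: 5→1→6→9 push 6 @ unit cost 9 (adds 54)
shortest-cost path #3: 5→6→9 push 11 @ unit cost 10 (adds 110)
shortest-cost path #4: 5→4→1→6→9 push 6 @ unit cost 13 (adds 78)
shortest-cost path #5: 5→7→2→9 push 6 @ unit cost 15 (adds 90)
shortest-cost path #6: 5→10→2→9 push 2 @ unit cost 16 (adds 32)
total cost = 436

Minimum cost for 43 units: 436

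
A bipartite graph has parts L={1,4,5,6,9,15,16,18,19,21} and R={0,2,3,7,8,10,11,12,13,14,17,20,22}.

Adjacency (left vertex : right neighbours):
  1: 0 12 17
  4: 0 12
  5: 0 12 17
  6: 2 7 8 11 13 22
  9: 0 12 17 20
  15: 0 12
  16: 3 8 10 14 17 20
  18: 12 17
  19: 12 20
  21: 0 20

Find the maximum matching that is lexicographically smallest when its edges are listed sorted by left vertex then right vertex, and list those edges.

Lex-smallest maximum matching: {(1,0), (4,12), (5,17), (6,2), (9,20), (16,3)}

|M| = 6 (so the lex-smallest maximum matching has 6 edges)
process left vertices in ascending order; for each, take the smallest-labelled available neighbour that still permits 6 edges overall, or leave it unmatched if none does
lex-smallest matching: {1-0, 4-12, 5-17, 6-2, 9-20, 16-3}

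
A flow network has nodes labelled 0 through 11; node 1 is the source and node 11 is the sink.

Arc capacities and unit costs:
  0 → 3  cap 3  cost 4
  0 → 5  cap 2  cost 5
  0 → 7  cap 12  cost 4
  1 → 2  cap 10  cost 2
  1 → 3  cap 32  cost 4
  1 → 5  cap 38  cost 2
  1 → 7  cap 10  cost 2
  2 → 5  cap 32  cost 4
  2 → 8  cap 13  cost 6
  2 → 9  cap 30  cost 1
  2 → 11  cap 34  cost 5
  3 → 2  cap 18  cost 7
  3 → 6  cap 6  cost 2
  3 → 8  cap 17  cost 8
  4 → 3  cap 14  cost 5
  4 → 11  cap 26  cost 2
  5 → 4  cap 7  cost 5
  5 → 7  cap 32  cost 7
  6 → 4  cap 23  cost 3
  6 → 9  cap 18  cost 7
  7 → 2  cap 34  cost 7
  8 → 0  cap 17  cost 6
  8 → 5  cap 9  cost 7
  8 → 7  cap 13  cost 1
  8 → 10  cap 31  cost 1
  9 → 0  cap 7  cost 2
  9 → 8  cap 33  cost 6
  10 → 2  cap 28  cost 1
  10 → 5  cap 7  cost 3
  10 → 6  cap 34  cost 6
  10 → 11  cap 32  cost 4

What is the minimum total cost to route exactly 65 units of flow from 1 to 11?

Minimum cost for 65 units: 904

shortest-cost path #1: 1→2→11 push 10 @ unit cost 7 (adds 70)
shortest-cost path #2: 1→5→4→11 push 7 @ unit cost 9 (adds 63)
shortest-cost path #3: 1→3→6→4→11 push 6 @ unit cost 11 (adds 66)
shortest-cost path #4: 1→7→2→11 push 10 @ unit cost 14 (adds 140)
shortest-cost path #5: 1→3→2→11 push 14 @ unit cost 16 (adds 224)
shortest-cost path #6: 1→3→8→10→11 push 12 @ unit cost 17 (adds 204)
shortest-cost path #7: 1→5→7→2→3→8→10→11 push 5 @ unit cost 22 (adds 110)
shortest-cost path #8: 1→5→7→2→8→10→11 push 1 @ unit cost 27 (adds 27)
total cost = 904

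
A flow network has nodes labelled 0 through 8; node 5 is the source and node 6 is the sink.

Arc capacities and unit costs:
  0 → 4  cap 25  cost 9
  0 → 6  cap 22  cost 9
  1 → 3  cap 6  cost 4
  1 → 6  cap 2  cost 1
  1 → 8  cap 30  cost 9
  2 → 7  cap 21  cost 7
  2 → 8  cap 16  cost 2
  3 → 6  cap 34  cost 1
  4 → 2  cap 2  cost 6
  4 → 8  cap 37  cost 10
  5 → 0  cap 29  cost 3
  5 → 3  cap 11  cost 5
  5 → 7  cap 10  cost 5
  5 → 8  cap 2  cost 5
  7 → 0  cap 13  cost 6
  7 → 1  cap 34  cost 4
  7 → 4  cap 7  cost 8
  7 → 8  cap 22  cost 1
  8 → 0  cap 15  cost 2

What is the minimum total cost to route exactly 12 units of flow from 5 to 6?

shortest-cost path #1: 5→3→6 push 11 @ unit cost 6 (adds 66)
shortest-cost path #2: 5→7→1→6 push 1 @ unit cost 10 (adds 10)
total cost = 76

Minimum cost for 12 units: 76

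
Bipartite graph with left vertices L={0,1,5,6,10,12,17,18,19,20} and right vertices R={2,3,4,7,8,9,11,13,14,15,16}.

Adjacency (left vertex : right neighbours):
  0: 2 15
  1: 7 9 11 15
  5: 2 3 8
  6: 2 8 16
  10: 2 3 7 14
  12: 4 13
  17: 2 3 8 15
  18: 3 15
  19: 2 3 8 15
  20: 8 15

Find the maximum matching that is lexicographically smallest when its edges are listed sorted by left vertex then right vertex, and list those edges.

|M| = 8 (so the lex-smallest maximum matching has 8 edges)
process left vertices in ascending order; for each, take the smallest-labelled available neighbour that still permits 8 edges overall, or leave it unmatched if none does
lex-smallest matching: {0-2, 1-7, 5-3, 6-16, 10-14, 12-4, 17-8, 18-15}

Lex-smallest maximum matching: {(0,2), (1,7), (5,3), (6,16), (10,14), (12,4), (17,8), (18,15)}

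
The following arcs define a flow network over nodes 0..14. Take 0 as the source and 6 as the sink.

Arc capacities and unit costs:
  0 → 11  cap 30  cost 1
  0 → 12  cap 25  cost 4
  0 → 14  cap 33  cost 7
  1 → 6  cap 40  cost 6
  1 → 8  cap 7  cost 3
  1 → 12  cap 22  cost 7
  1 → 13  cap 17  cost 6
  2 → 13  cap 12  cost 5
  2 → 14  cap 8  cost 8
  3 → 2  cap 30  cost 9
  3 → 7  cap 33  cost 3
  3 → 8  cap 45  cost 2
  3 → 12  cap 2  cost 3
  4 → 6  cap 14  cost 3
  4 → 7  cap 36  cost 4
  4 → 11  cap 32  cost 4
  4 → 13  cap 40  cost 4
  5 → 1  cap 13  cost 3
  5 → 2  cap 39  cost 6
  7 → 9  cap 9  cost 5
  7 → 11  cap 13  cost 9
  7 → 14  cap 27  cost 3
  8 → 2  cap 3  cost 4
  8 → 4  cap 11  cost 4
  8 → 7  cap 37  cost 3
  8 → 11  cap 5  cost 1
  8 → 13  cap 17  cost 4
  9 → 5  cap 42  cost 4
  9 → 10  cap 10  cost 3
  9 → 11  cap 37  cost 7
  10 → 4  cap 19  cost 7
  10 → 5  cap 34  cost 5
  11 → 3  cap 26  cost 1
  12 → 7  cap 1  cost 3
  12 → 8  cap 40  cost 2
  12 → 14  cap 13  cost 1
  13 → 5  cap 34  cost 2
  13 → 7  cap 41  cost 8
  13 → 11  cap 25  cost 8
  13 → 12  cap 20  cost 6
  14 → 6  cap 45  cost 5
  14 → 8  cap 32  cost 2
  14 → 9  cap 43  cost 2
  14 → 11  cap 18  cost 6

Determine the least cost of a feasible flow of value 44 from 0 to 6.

Minimum cost for 44 units: 491

shortest-cost path #1: 0→12→14→6 push 13 @ unit cost 10 (adds 130)
shortest-cost path #2: 0→11→3→8→4→6 push 11 @ unit cost 11 (adds 121)
shortest-cost path #3: 0→14→6 push 20 @ unit cost 12 (adds 240)
total cost = 491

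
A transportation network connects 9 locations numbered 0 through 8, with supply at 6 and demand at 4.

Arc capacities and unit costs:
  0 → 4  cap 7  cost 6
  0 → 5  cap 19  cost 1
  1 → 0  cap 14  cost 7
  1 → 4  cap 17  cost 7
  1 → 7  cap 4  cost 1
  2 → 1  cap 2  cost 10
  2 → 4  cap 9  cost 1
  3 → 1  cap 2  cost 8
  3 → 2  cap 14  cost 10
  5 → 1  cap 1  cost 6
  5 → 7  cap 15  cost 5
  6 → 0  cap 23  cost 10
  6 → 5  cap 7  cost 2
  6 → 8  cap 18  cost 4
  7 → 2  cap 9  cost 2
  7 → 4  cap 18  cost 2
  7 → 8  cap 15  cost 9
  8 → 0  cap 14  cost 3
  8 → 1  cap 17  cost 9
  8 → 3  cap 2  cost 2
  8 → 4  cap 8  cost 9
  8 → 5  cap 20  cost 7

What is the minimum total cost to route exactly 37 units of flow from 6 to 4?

shortest-cost path #1: 6→5→7→4 push 7 @ unit cost 9 (adds 63)
shortest-cost path #2: 6→8→4 push 8 @ unit cost 13 (adds 104)
shortest-cost path #3: 6→8→0→4 push 7 @ unit cost 13 (adds 91)
shortest-cost path #4: 6→8→0→5→7→4 push 3 @ unit cost 15 (adds 45)
shortest-cost path #5: 6→0→5→7→4 push 5 @ unit cost 18 (adds 90)
shortest-cost path #6: 6→0→8→1→7→4 push 3 @ unit cost 19 (adds 57)
shortest-cost path #7: 6→0→8→3→2→4 push 2 @ unit cost 20 (adds 40)
shortest-cost path #8: 6→0→8→1→7→2→4 push 1 @ unit cost 20 (adds 20)
shortest-cost path #9: 6→0→8→1→4 push 1 @ unit cost 23 (adds 23)
total cost = 533

Minimum cost for 37 units: 533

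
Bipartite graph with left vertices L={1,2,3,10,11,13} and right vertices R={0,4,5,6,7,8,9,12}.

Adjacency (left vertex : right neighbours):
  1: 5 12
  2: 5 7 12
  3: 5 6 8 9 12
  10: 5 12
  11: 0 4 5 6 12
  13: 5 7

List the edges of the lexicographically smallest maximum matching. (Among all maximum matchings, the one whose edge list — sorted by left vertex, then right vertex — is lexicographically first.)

Lex-smallest maximum matching: {(1,5), (2,7), (3,6), (10,12), (11,0)}

|M| = 5 (so the lex-smallest maximum matching has 5 edges)
process left vertices in ascending order; for each, take the smallest-labelled available neighbour that still permits 5 edges overall, or leave it unmatched if none does
lex-smallest matching: {1-5, 2-7, 3-6, 10-12, 11-0}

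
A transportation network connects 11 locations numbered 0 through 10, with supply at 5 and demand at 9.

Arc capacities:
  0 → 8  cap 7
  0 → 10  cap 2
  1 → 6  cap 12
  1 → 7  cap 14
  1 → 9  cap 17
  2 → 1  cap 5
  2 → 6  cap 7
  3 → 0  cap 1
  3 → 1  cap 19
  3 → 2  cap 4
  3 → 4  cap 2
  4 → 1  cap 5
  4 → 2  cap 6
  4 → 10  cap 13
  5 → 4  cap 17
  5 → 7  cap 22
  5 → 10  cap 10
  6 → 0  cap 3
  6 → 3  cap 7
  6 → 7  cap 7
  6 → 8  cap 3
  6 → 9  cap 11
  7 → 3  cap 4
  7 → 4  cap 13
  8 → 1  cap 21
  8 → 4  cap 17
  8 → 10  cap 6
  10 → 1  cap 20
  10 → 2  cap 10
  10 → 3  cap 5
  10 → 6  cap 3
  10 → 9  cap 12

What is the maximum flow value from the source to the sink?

Maximum flow value: 38

augment #1: 5→10→9 bottleneck 10, total now 10
augment #2: 5→4→1→9 bottleneck 5, total now 15
augment #3: 5→4→10→9 bottleneck 2, total now 17
augment #4: 5→4→2→1→9 bottleneck 5, total now 22
augment #5: 5→4→2→6→9 bottleneck 1, total now 23
augment #6: 5→4→10→1→9 bottleneck 4, total now 27
augment #7: 5→7→3→1→9 bottleneck 3, total now 30
augment #8: 5→7→3→1→6→9 bottleneck 1, total now 31
augment #9: 5→7→4→10→6→9 bottleneck 3, total now 34
augment #10: 5→7→4→10→1→6→9 bottleneck 4, total now 38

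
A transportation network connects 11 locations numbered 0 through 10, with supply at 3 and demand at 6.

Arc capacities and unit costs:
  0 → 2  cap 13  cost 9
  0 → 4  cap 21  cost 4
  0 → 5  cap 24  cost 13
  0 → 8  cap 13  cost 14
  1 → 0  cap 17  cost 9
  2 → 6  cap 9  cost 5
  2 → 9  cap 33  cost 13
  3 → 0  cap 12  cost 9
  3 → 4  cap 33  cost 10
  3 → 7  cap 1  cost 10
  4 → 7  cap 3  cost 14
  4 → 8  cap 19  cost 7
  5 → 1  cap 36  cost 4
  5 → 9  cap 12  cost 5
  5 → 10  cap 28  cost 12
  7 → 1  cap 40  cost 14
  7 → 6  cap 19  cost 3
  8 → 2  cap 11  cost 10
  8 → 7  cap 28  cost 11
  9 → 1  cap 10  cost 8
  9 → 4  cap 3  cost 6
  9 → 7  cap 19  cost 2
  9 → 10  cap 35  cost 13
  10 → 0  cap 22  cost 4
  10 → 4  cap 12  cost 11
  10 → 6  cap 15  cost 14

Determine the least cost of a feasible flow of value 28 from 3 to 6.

Minimum cost for 28 units: 766

shortest-cost path #1: 3→7→6 push 1 @ unit cost 13 (adds 13)
shortest-cost path #2: 3→0→2→6 push 9 @ unit cost 23 (adds 207)
shortest-cost path #3: 3→4→7→6 push 3 @ unit cost 27 (adds 81)
shortest-cost path #4: 3→4→8→7→6 push 15 @ unit cost 31 (adds 465)
total cost = 766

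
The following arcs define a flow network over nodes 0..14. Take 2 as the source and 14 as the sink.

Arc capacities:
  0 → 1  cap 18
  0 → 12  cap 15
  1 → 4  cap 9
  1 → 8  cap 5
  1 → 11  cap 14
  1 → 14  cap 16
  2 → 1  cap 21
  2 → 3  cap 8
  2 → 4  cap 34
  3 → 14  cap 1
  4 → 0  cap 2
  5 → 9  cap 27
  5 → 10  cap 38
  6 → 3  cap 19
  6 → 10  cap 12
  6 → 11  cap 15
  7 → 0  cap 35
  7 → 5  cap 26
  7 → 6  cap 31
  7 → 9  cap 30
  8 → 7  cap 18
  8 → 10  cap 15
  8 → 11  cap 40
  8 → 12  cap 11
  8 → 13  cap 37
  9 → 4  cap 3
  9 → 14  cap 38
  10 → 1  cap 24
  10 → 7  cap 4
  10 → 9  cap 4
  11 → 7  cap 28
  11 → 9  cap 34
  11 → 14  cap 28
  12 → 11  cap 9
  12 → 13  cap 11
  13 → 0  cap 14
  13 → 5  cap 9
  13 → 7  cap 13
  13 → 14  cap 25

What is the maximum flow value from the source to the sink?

Maximum flow value: 24

augment #1: 2→1→14 bottleneck 16, total now 16
augment #2: 2→3→14 bottleneck 1, total now 17
augment #3: 2→1→11→14 bottleneck 5, total now 22
augment #4: 2→4→0→1→11→14 bottleneck 2, total now 24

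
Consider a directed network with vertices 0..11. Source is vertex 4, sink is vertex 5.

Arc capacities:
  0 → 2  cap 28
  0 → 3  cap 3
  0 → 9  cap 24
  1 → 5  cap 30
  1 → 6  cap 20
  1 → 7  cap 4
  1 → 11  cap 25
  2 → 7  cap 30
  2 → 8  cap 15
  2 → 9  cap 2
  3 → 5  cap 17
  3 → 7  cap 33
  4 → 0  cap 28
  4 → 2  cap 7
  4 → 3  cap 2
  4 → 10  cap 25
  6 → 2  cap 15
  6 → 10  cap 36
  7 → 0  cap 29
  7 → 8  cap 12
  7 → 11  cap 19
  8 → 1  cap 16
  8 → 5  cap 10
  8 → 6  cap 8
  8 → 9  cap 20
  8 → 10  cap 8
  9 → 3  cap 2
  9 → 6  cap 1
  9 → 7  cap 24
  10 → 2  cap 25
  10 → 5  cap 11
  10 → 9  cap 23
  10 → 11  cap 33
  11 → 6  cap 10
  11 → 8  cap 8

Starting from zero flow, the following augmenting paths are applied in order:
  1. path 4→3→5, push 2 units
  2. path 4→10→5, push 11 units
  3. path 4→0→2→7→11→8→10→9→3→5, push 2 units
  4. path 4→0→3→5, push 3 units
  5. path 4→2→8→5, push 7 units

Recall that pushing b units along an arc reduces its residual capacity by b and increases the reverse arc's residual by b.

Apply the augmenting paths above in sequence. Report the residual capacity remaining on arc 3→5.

Residual capacity of (3,5): 10

after path 1 (4→3→5, push 2): res(3,5)=15
after path 2 (4→10→5, push 11): res(3,5)=15
after path 3 (4→0→2→7→11→8→10→9→3→5, push 2): res(3,5)=13
after path 4 (4→0→3→5, push 3): res(3,5)=10
after path 5 (4→2→8→5, push 7): res(3,5)=10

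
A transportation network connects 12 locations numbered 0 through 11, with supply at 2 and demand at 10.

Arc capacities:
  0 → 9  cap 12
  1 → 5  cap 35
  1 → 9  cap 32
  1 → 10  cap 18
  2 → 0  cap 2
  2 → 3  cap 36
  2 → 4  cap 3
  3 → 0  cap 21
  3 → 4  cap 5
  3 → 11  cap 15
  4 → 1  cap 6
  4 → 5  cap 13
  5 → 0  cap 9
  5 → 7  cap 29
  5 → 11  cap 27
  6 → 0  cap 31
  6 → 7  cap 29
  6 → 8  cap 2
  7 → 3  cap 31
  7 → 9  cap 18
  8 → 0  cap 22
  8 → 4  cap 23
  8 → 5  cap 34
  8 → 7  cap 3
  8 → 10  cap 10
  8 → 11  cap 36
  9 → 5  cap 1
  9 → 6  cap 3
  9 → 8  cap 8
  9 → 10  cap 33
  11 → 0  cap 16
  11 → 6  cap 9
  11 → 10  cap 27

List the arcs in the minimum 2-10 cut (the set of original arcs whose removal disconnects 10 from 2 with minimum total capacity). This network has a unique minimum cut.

Min-cut arcs: {(0,9), (2,4), (3,4), (3,11)} (total capacity 35)

augment #1: 2→0→9→10 push 2
augment #2: 2→3→11→10 push 15
augment #3: 2→4→1→10 push 3
augment #4: 2→3→0→9→10 push 10
augment #5: 2→3→4→1→10 push 3
augment #6: 2→3→4→5→11→10 push 2
max flow = 35; residual-reachable set from 2 gives S-side
cut edges (S→T): {(0,9), (2,4), (3,4), (3,11)} total cap 35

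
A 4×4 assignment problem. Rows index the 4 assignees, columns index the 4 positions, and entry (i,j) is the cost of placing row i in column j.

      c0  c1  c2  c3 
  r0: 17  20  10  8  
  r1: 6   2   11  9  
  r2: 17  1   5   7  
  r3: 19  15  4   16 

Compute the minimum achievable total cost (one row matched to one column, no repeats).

optimal assignment: row0→col3 (cost 8), row1→col0 (cost 6), row2→col1 (cost 1), row3→col2 (cost 4)
total = 8 + 6 + 1 + 4 = 19

Minimum assignment cost: 19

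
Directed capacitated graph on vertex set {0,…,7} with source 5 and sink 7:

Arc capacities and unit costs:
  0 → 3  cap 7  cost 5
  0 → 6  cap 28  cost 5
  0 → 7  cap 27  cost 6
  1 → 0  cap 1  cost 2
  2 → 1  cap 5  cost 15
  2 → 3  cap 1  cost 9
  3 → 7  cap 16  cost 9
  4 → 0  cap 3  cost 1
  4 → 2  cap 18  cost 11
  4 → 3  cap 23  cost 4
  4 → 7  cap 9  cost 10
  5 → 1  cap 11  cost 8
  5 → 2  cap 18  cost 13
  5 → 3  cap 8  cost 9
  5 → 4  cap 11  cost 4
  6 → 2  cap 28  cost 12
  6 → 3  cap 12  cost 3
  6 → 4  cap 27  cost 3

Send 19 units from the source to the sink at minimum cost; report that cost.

shortest-cost path #1: 5→4→0→7 push 3 @ unit cost 11 (adds 33)
shortest-cost path #2: 5→4→7 push 8 @ unit cost 14 (adds 112)
shortest-cost path #3: 5→1→0→7 push 1 @ unit cost 16 (adds 16)
shortest-cost path #4: 5→3→7 push 7 @ unit cost 18 (adds 126)
total cost = 287

Minimum cost for 19 units: 287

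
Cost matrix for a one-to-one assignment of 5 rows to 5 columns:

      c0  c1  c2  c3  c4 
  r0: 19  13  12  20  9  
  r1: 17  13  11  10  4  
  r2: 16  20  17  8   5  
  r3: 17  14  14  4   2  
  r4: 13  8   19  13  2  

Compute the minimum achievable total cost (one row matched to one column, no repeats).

optimal assignment: row0→col2 (cost 12), row1→col4 (cost 4), row2→col0 (cost 16), row3→col3 (cost 4), row4→col1 (cost 8)
total = 12 + 4 + 16 + 4 + 8 = 44

Minimum assignment cost: 44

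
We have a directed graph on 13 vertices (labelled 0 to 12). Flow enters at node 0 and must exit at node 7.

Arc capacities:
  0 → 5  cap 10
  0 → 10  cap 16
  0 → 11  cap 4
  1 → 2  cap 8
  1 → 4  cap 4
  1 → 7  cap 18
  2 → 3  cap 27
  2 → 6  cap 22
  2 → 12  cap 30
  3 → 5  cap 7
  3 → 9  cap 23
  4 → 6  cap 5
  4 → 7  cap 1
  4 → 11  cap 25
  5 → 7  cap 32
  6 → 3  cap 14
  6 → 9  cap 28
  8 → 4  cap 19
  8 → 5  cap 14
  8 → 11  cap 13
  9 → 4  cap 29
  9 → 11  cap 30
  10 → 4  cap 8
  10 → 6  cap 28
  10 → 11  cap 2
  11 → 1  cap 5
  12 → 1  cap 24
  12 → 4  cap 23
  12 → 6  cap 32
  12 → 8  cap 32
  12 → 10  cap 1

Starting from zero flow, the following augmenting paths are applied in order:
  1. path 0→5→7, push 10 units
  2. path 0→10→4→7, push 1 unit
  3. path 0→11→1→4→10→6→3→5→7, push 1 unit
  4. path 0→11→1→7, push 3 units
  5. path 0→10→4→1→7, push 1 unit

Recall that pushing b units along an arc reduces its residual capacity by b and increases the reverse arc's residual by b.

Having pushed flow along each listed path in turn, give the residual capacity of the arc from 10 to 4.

Residual capacity of (10,4): 7

after path 1 (0→5→7, push 10): res(10,4)=8
after path 2 (0→10→4→7, push 1): res(10,4)=7
after path 3 (0→11→1→4→10→6→3→5→7, push 1): res(10,4)=8
after path 4 (0→11→1→7, push 3): res(10,4)=8
after path 5 (0→10→4→1→7, push 1): res(10,4)=7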